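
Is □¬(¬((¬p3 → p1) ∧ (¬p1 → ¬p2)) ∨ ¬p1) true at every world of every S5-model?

Tableau for the negation ¬□¬(¬((¬p3 → p1) ∧ (¬p1 → ¬p2)) ∨ ¬p1):
1. ¬□¬(¬((¬p3 → p1) ∧ (¬p1 → ¬p2)) ∨ ¬p1), 0
2. ¬((¬p3 → p1) ∧ (¬p1 → ¬p2)) ∨ ¬p1, 1
3. ¬p1, 1
Accessibility: 0R0, 0R1, 1R0, 1R1
The negation has an open branch (countermodel exists).

No, not valid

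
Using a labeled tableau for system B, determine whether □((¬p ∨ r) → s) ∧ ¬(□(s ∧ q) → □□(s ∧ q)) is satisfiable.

Yes, satisfiable

1. □((¬p ∨ r) → s) ∧ ¬(□(s ∧ q) → □□(s ∧ q)), w0
2. □((¬p ∨ r) → s), w0   [∧-rule on 1]
3. ¬(□(s ∧ q) → □□(s ∧ q)), w0   [∧-rule on 1]
4. □(s ∧ q), w0   [¬→-rule on 3]
5. ¬□□(s ∧ q), w0   [¬→-rule on 3]
6. (¬p ∨ r) → s, w0   [□-rule on 2 via w0Rw0]
7. s ∧ q, w0   [□-rule on 4 via w0Rw0]
8. s, w0   [∧-rule on 7]
9. q, w0   [∧-rule on 7]
10. ¬□(s ∧ q), w1   [¬□-rule on 5: fresh world w1, w0Rw1]
11. (¬p ∨ r) → s, w1   [□-rule on 2 via w0Rw1]
12. s ∧ q, w1   [□-rule on 4 via w0Rw1]
13. s, w1   [∧-rule on 12]
14. q, w1   [∧-rule on 12]
15. ¬(s ∧ q), w2   [¬□-rule on 10: fresh world w2, w1Rw2]
16. ¬q, w2   [¬∧-rule on 15 (branches; this branch)]
Accessibility: w0Rw0, w0Rw1, w1Rw0, w1Rw1, w1Rw2, w2Rw1, w2Rw2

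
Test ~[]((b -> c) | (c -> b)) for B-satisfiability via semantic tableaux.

1. ~[]((b -> c) | (c -> b)), u
2. ~((b -> c) | (c -> b)), v
3. ~(b -> c), v
4. ~(c -> b), v
5. b, v
6. ~c, v
7. c, v
8. ~b, v
Accessibility: uRu, uRv, vRu, vRv
Branch closes: c and ~c both at v.
All branches of the tableau close; one closing branch shown above.

Unsatisfiable (every branch closes)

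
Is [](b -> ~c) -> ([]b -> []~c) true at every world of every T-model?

Yes, valid

Tableau for the negation ~([](b -> ~c) -> ([]b -> []~c)):
1. ~([](b -> ~c) -> ([]b -> []~c)), u
2. [](b -> ~c), u
3. ~([]b -> []~c), u
4. []b, u
5. ~[]~c, u
6. b -> ~c, u
7. b, u
8. ~c, u
9. c, v
10. b -> ~c, v
11. b, v
12. ~c, v
Accessibility: uRu, uRv, vRv
Branch closes: c and ~c both at v.
Every branch of the negation's tableau closes; the branch above is one of them.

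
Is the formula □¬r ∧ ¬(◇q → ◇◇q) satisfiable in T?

1. □¬r ∧ ¬(◇q → ◇◇q), u
2. □¬r, u   [∧-rule on 1]
3. ¬(◇q → ◇◇q), u   [∧-rule on 1]
4. ◇q, u   [¬→-rule on 3]
5. ¬◇◇q, u   [¬→-rule on 3]
6. ¬r, u   [□-rule on 2 via uRu]
7. ¬◇q, u   [¬◇-rule on 5 via uRu]
8. ¬q, u   [¬◇-rule on 7 via uRu]
9. q, v   [◇-rule on 4: fresh world v, uRv]
10. ¬r, v   [□-rule on 2 via uRv]
11. ¬◇q, v   [¬◇-rule on 5 via uRv]
12. ¬q, v   [¬◇-rule on 7 via uRv]
Accessibility: uRu, uRv, vRv
Branch closes: q and ¬q both at v.
(One branch shown.) All branches close.

Unsatisfiable (every branch closes)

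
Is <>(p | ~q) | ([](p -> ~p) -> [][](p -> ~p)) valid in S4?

Valid in S4

Tableau for the negation ~(<>(p | ~q) | ([](p -> ~p) -> [][](p -> ~p))):
1. ~(<>(p | ~q) | ([](p -> ~p) -> [][](p -> ~p))), 0
2. ~<>(p | ~q), 0
3. ~([](p -> ~p) -> [][](p -> ~p)), 0
4. [](p -> ~p), 0
5. ~[][](p -> ~p), 0
6. ~(p | ~q), 0
7. ~p, 0
8. q, 0
9. p -> ~p, 0
10. ~[](p -> ~p), 1
11. ~(p | ~q), 1
12. ~p, 1
13. q, 1
14. p -> ~p, 1
15. ~(p -> ~p), 2
16. p, 2
17. ~(p | ~q), 2
18. ~p, 2
19. q, 2
Accessibility: 0R0, 0R1, 0R2, 1R1, 1R2, 2R2
Branch closes: p and ~p both at 2.
All branches of the negation close; one closing branch shown above.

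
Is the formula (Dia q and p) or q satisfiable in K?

Yes, satisfiable

1. (Dia q and p) or q, w0
2. q, w0   [or-rule on 1 (branches; this branch)]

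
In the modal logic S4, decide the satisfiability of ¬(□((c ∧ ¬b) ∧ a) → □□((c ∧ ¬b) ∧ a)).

No, unsatisfiable

1. ¬(□((c ∧ ¬b) ∧ a) → □□((c ∧ ¬b) ∧ a)), w0
2. □((c ∧ ¬b) ∧ a), w0
3. ¬□□((c ∧ ¬b) ∧ a), w0
4. (c ∧ ¬b) ∧ a, w0
5. c ∧ ¬b, w0
6. a, w0
7. c, w0
8. ¬b, w0
9. ¬□((c ∧ ¬b) ∧ a), w1
10. (c ∧ ¬b) ∧ a, w1
11. c ∧ ¬b, w1
12. a, w1
13. c, w1
14. ¬b, w1
15. ¬((c ∧ ¬b) ∧ a), w2
16. (c ∧ ¬b) ∧ a, w2
17. c ∧ ¬b, w2
18. a, w2
19. c, w2
20. ¬b, w2
21. ¬(c ∧ ¬b), w2
22. b, w2
Accessibility: w0Rw0, w0Rw1, w0Rw2, w1Rw1, w1Rw2, w2Rw2
Branch closes: b and ¬b both at w2.
(One branch shown.) All branches close.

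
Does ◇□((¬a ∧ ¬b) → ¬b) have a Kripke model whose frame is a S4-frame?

Satisfiable

1. ◇□((¬a ∧ ¬b) → ¬b), u
2. □((¬a ∧ ¬b) → ¬b), v
3. (¬a ∧ ¬b) → ¬b, v
4. ¬b, v
Accessibility: uRu, uRv, vRv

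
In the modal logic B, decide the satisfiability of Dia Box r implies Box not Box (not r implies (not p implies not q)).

1. Dia Box r implies Box not Box (not r implies (not p implies not q)), 0
2. Box not Box (not r implies (not p implies not q)), 0   [implies-rule on 1 (branches; this branch)]
3. not Box (not r implies (not p implies not q)), 0   [Box-rule on 2 via 0R0]
4. not (not r implies (not p implies not q)), 1   [neg-Box-rule on 3: fresh world 1, 0R1]
5. not r, 1   [neg-implies-rule on 4]
6. not (not p implies not q), 1   [neg-implies-rule on 4]
7. not p, 1   [neg-implies-rule on 6]
8. q, 1   [neg-implies-rule on 6]
9. not Box (not r implies (not p implies not q)), 1   [Box-rule on 2 via 0R1]
10. not (not r implies (not p implies not q)), 2   [neg-Box-rule on 9: fresh world 2, 1R2]
11. not r, 2   [neg-implies-rule on 10]
12. not (not p implies not q), 2   [neg-implies-rule on 10]
13. not p, 2   [neg-implies-rule on 12]
14. q, 2   [neg-implies-rule on 12]
Accessibility: 0R0, 0R1, 1R0, 1R1, 1R2, 2R1, 2R2

Yes, satisfiable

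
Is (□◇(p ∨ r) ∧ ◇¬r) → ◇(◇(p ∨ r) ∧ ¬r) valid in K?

Valid

Tableau for the negation ¬((□◇(p ∨ r) ∧ ◇¬r) → ◇(◇(p ∨ r) ∧ ¬r)):
1. ¬((□◇(p ∨ r) ∧ ◇¬r) → ◇(◇(p ∨ r) ∧ ¬r)), 0
2. □◇(p ∨ r) ∧ ◇¬r, 0
3. ¬◇(◇(p ∨ r) ∧ ¬r), 0
4. □◇(p ∨ r), 0
5. ◇¬r, 0
6. ¬r, 1
7. ¬(◇(p ∨ r) ∧ ¬r), 1
8. ◇(p ∨ r), 1
9. ¬◇(p ∨ r), 1
10. p ∨ r, 2
11. ¬(p ∨ r), 2
12. ¬p, 2
13. ¬r, 2
14. r, 2
Accessibility: 0R1, 1R2
Branch closes: r and ¬r both at 2.
All branches of the negation close; one closing branch shown above.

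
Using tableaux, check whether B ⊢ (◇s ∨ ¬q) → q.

Invalid (countermodel exists)

Tableau for the negation ¬((◇s ∨ ¬q) → q):
1. ¬((◇s ∨ ¬q) → q), u
2. ◇s ∨ ¬q, u   [¬→-rule on 1]
3. ¬q, u   [¬→-rule on 1]
Accessibility: uRu
The negation has an open branch (countermodel exists).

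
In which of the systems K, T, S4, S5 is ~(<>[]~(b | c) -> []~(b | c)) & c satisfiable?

K, T, S4

S4-tableau for the formula:
1. ~(<>[]~(b | c) -> []~(b | c)) & c, 0
2. ~(<>[]~(b | c) -> []~(b | c)), 0
3. c, 0
4. <>[]~(b | c), 0
5. ~[]~(b | c), 0
6. []~(b | c), 1
7. ~(b | c), 1
8. ~b, 1
9. ~c, 1
10. b | c, 2
11. c, 2
Accessibility: 0R0, 0R1, 0R2, 1R1, 2R2
Complete open branch: satisfiable in S4, hence also in K, T (this S4-model is also a K-model and a T-model).
S5-tableau for the formula:
1. ~(<>[]~(b | c) -> []~(b | c)) & c, 0
2. ~(<>[]~(b | c) -> []~(b | c)), 0
3. c, 0
4. <>[]~(b | c), 0
5. ~[]~(b | c), 0
6. []~(b | c), 1
7. ~(b | c), 0
8. ~b, 0
9. ~c, 0
Accessibility: 0R0, 0R1, 1R0, 1R1
Branch closes: c and ~c both at 0.
Every branch closes (one shown): unsatisfiable in S5.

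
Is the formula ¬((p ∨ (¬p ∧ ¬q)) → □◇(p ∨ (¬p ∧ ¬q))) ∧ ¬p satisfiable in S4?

1. ¬((p ∨ (¬p ∧ ¬q)) → □◇(p ∨ (¬p ∧ ¬q))) ∧ ¬p, 0
2. ¬((p ∨ (¬p ∧ ¬q)) → □◇(p ∨ (¬p ∧ ¬q))), 0
3. ¬p, 0
4. p ∨ (¬p ∧ ¬q), 0
5. ¬□◇(p ∨ (¬p ∧ ¬q)), 0
6. ¬p ∧ ¬q, 0
7. ¬q, 0
8. ¬◇(p ∨ (¬p ∧ ¬q)), 1
9. ¬(p ∨ (¬p ∧ ¬q)), 1
10. ¬p, 1
11. ¬(¬p ∧ ¬q), 1
12. q, 1
Accessibility: 0R0, 0R1, 1R1

Satisfiable (open branch found)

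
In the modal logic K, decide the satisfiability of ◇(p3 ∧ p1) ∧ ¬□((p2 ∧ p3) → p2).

Unsatisfiable (every branch closes)

1. ◇(p3 ∧ p1) ∧ ¬□((p2 ∧ p3) → p2), u
2. ◇(p3 ∧ p1), u
3. ¬□((p2 ∧ p3) → p2), u
4. p3 ∧ p1, v
5. p3, v
6. p1, v
7. ¬((p2 ∧ p3) → p2), w
8. p2 ∧ p3, w
9. ¬p2, w
10. p2, w
11. p3, w
Accessibility: uRv, uRw
Branch closes: p2 and ¬p2 both at w.
(One branch shown.) All branches close.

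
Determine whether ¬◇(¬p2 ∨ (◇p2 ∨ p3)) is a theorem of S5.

Tableau for the negation ◇(¬p2 ∨ (◇p2 ∨ p3)):
1. ◇(¬p2 ∨ (◇p2 ∨ p3)), w0
2. ¬p2 ∨ (◇p2 ∨ p3), w1
3. ◇p2 ∨ p3, w1
4. p3, w1
Accessibility: w0Rw0, w0Rw1, w1Rw0, w1Rw1
The negation has an open branch (countermodel exists).

No, not valid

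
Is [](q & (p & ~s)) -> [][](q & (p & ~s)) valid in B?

Tableau for the negation ~([](q & (p & ~s)) -> [][](q & (p & ~s))):
1. ~([](q & (p & ~s)) -> [][](q & (p & ~s))), 0
2. [](q & (p & ~s)), 0   [~->-rule on 1]
3. ~[][](q & (p & ~s)), 0   [~->-rule on 1]
4. q & (p & ~s), 0   [[]-rule on 2 via 0R0]
5. q, 0   [&-rule on 4]
6. p & ~s, 0   [&-rule on 4]
7. p, 0   [&-rule on 6]
8. ~s, 0   [&-rule on 6]
9. ~[](q & (p & ~s)), 1   [~[]-rule on 3: fresh world 1, 0R1]
10. q & (p & ~s), 1   [[]-rule on 2 via 0R1]
11. q, 1   [&-rule on 10]
12. p & ~s, 1   [&-rule on 10]
13. p, 1   [&-rule on 12]
14. ~s, 1   [&-rule on 12]
15. ~(q & (p & ~s)), 2   [~[]-rule on 9: fresh world 2, 1R2]
16. ~(p & ~s), 2   [~&-rule on 15 (branches; this branch)]
17. s, 2   [~&-rule on 16 (branches; this branch)]
Accessibility: 0R0, 0R1, 1R0, 1R1, 1R2, 2R1, 2R2
The negation has an open branch (countermodel exists).

Invalid (countermodel exists)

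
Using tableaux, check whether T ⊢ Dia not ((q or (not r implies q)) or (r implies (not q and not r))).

Tableau for the negation not Dia not ((q or (not r implies q)) or (r implies (not q and not r))):
1. not Dia not ((q or (not r implies q)) or (r implies (not q and not r))), u
2. (q or (not r implies q)) or (r implies (not q and not r)), u
3. r implies (not q and not r), u
4. not q and not r, u
5. not q, u
6. not r, u
Accessibility: uRu
The negation has an open branch (countermodel exists).

No, not valid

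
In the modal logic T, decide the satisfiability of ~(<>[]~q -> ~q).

Yes, satisfiable

1. ~(<>[]~q -> ~q), 0
2. <>[]~q, 0   [~->-rule on 1]
3. q, 0   [~->-rule on 1]
4. []~q, 1   [<>-rule on 2: fresh world 1, 0R1]
5. ~q, 1   [[]-rule on 4 via 1R1]
Accessibility: 0R0, 0R1, 1R1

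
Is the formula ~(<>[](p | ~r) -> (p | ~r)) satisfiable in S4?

1. ~(<>[](p | ~r) -> (p | ~r)), w0
2. <>[](p | ~r), w0   [~->-rule on 1]
3. ~(p | ~r), w0   [~->-rule on 1]
4. ~p, w0   [~|-rule on 3]
5. r, w0   [~|-rule on 3]
6. [](p | ~r), w1   [<>-rule on 2: fresh world w1, w0Rw1]
7. p | ~r, w1   [[]-rule on 6 via w1Rw1]
8. ~r, w1   [|-rule on 7 (branches; this branch)]
Accessibility: w0Rw0, w0Rw1, w1Rw1

Yes, satisfiable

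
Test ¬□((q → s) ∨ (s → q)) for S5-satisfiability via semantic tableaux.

No, unsatisfiable

1. ¬□((q → s) ∨ (s → q)), w0
2. ¬((q → s) ∨ (s → q)), w1
3. ¬(q → s), w1
4. ¬(s → q), w1
5. q, w1
6. ¬s, w1
7. s, w1
8. ¬q, w1
Accessibility: w0Rw0, w0Rw1, w1Rw0, w1Rw1
Branch closes: s and ¬s both at w1.
(One branch shown.) All branches close.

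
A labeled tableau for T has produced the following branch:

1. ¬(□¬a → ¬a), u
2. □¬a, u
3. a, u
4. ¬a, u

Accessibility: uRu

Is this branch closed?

Closed

Both a and ¬a appear at u.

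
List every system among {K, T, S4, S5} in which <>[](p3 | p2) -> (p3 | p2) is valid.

S5-tableau for the negation ~(<>[](p3 | p2) -> (p3 | p2)):
1. ~(<>[](p3 | p2) -> (p3 | p2)), w0
2. <>[](p3 | p2), w0
3. ~(p3 | p2), w0
4. ~p3, w0
5. ~p2, w0
6. [](p3 | p2), w1
7. p3 | p2, w0
8. p3 | p2, w1
9. p2, w0
Accessibility: w0Rw0, w0Rw1, w1Rw0, w1Rw1
Branch closes: p2 and ~p2 both at w0.
Every branch closes (one shown): valid in S5.
S4-tableau for the negation ~(<>[](p3 | p2) -> (p3 | p2)):
1. ~(<>[](p3 | p2) -> (p3 | p2)), w0
2. <>[](p3 | p2), w0
3. ~(p3 | p2), w0
4. ~p3, w0
5. ~p2, w0
6. [](p3 | p2), w1
7. p3 | p2, w1
8. p2, w1
Accessibility: w0Rw0, w0Rw1, w1Rw1
Complete open branch: countermodel on an S4-frame, so not valid in S4, nor in K, T (the same frame is also a K-frame and a T-frame).

S5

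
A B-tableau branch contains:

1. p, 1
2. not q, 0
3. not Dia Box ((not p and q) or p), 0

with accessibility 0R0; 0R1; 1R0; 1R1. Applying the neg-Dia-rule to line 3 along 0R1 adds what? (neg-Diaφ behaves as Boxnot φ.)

not Box ((not p and q) or p), 1

neg-Diaφ behaves as Boxnot φ: propagate the negated body to each accessible world.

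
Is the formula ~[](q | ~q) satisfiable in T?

1. ~[](q | ~q), w0
2. ~(q | ~q), w1
3. ~q, w1
4. q, w1
Accessibility: w0Rw0, w0Rw1, w1Rw1
Branch closes: q and ~q both at w1.
Every branch closes; the branch above is one of them.

No, unsatisfiable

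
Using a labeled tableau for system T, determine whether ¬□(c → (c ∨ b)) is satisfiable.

1. ¬□(c → (c ∨ b)), w0
2. ¬(c → (c ∨ b)), w1
3. c, w1
4. ¬(c ∨ b), w1
5. ¬c, w1
6. ¬b, w1
Accessibility: w0Rw0, w0Rw1, w1Rw1
Branch closes: c and ¬c both at w1.
(One branch shown.) All branches close.

No, unsatisfiable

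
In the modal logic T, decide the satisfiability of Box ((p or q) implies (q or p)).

Yes, satisfiable

1. Box ((p or q) implies (q or p)), 0
2. (p or q) implies (q or p), 0
3. q or p, 0
4. p, 0
Accessibility: 0R0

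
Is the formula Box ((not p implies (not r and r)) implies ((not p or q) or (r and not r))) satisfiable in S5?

Yes, satisfiable

1. Box ((not p implies (not r and r)) implies ((not p or q) or (r and not r))), 0
2. (not p implies (not r and r)) implies ((not p or q) or (r and not r)), 0   [Box-rule on 1 via 0R0]
3. (not p or q) or (r and not r), 0   [implies-rule on 2 (branches; this branch)]
4. not p or q, 0   [or-rule on 3 (branches; this branch)]
5. q, 0   [or-rule on 4 (branches; this branch)]
Accessibility: 0R0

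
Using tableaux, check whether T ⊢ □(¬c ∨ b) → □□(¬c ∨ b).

Invalid (countermodel exists)

Tableau for the negation ¬(□(¬c ∨ b) → □□(¬c ∨ b)):
1. ¬(□(¬c ∨ b) → □□(¬c ∨ b)), w0
2. □(¬c ∨ b), w0   [¬→-rule on 1]
3. ¬□□(¬c ∨ b), w0   [¬→-rule on 1]
4. ¬c ∨ b, w0   [□-rule on 2 via w0Rw0]
5. b, w0   [∨-rule on 4 (branches; this branch)]
6. ¬□(¬c ∨ b), w1   [¬□-rule on 3: fresh world w1, w0Rw1]
7. ¬c ∨ b, w1   [□-rule on 2 via w0Rw1]
8. b, w1   [∨-rule on 7 (branches; this branch)]
9. ¬(¬c ∨ b), w2   [¬□-rule on 6: fresh world w2, w1Rw2]
10. c, w2   [¬∨-rule on 9]
11. ¬b, w2   [¬∨-rule on 9]
Accessibility: w0Rw0, w0Rw1, w1Rw1, w1Rw2, w2Rw2
The negation has an open branch (countermodel exists).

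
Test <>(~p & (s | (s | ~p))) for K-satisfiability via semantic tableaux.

1. <>(~p & (s | (s | ~p))), w0
2. ~p & (s | (s | ~p)), w1
3. ~p, w1
4. s | (s | ~p), w1
5. s | ~p, w1
Accessibility: w0Rw1

Yes, satisfiable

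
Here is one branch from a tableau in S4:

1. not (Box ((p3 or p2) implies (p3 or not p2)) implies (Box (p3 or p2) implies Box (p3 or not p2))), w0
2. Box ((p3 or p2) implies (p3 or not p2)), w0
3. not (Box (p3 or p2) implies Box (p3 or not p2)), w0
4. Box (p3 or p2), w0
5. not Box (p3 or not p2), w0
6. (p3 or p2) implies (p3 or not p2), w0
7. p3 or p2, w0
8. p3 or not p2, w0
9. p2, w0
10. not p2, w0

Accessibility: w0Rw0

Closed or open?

Both p2 and not p2 appear at w0.

Closed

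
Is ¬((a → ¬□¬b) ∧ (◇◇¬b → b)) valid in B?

Tableau for the negation (a → ¬□¬b) ∧ (◇◇¬b → b):
1. (a → ¬□¬b) ∧ (◇◇¬b → b), w0
2. a → ¬□¬b, w0
3. ◇◇¬b → b, w0
4. ¬□¬b, w0
5. b, w0
6. b, w1
Accessibility: w0Rw0, w0Rw1, w1Rw0, w1Rw1
The negation has an open branch (countermodel exists).

Invalid (countermodel exists)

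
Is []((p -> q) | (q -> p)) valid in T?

Valid in T

Tableau for the negation ~[]((p -> q) | (q -> p)):
1. ~[]((p -> q) | (q -> p)), u
2. ~((p -> q) | (q -> p)), v
3. ~(p -> q), v
4. ~(q -> p), v
5. p, v
6. ~q, v
7. q, v
8. ~p, v
Accessibility: uRu, uRv, vRv
Branch closes: q and ~q both at v.
Every branch of the negation's tableau closes; the branch above is one of them.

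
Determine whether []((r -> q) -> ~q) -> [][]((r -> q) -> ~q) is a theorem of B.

No, not valid

Tableau for the negation ~([]((r -> q) -> ~q) -> [][]((r -> q) -> ~q)):
1. ~([]((r -> q) -> ~q) -> [][]((r -> q) -> ~q)), w0
2. []((r -> q) -> ~q), w0
3. ~[][]((r -> q) -> ~q), w0
4. (r -> q) -> ~q, w0
5. ~q, w0
6. ~[]((r -> q) -> ~q), w1
7. (r -> q) -> ~q, w1
8. ~q, w1
9. ~((r -> q) -> ~q), w2
10. r -> q, w2
11. q, w2
Accessibility: w0Rw0, w0Rw1, w1Rw0, w1Rw1, w1Rw2, w2Rw1, w2Rw2
The negation has an open branch (countermodel exists).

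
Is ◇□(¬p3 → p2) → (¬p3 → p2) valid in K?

Invalid (countermodel exists)

Tableau for the negation ¬(◇□(¬p3 → p2) → (¬p3 → p2)):
1. ¬(◇□(¬p3 → p2) → (¬p3 → p2)), u
2. ◇□(¬p3 → p2), u
3. ¬(¬p3 → p2), u
4. ¬p3, u
5. ¬p2, u
6. □(¬p3 → p2), v
Accessibility: uRv
The negation has an open branch (countermodel exists).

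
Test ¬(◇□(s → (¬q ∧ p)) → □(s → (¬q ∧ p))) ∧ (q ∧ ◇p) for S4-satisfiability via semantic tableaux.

1. ¬(◇□(s → (¬q ∧ p)) → □(s → (¬q ∧ p))) ∧ (q ∧ ◇p), u
2. ¬(◇□(s → (¬q ∧ p)) → □(s → (¬q ∧ p))), u   [∧-rule on 1]
3. q ∧ ◇p, u   [∧-rule on 1]
4. ◇□(s → (¬q ∧ p)), u   [¬→-rule on 2]
5. ¬□(s → (¬q ∧ p)), u   [¬→-rule on 2]
6. q, u   [∧-rule on 3]
7. ◇p, u   [∧-rule on 3]
8. □(s → (¬q ∧ p)), v   [◇-rule on 4: fresh world v, uRv]
9. s → (¬q ∧ p), v   [□-rule on 8 via vRv]
10. ¬q ∧ p, v   [→-rule on 9 (branches; this branch)]
11. ¬q, v   [∧-rule on 10]
12. p, v   [∧-rule on 10]
13. ¬(s → (¬q ∧ p)), w   [¬□-rule on 5: fresh world w, uRw]
14. s, w   [¬→-rule on 13]
15. ¬(¬q ∧ p), w   [¬→-rule on 13]
16. ¬p, w   [¬∧-rule on 15 (branches; this branch)]
17. p, x   [◇-rule on 7: fresh world x, uRx]
Accessibility: uRu, uRv, uRw, uRx, vRv, wRw, xRx

Satisfiable (open branch found)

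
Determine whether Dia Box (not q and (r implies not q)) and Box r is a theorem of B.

Tableau for the negation not (Dia Box (not q and (r implies not q)) and Box r):
1. not (Dia Box (not q and (r implies not q)) and Box r), 0
2. not Box r, 0   [neg-and-rule on 1 (branches; this branch)]
3. not r, 1   [neg-Box-rule on 2: fresh world 1, 0R1]
Accessibility: 0R0, 0R1, 1R0, 1R1
The negation has an open branch (countermodel exists).

Not valid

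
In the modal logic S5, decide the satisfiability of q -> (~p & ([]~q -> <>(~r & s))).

Satisfiable (open branch found)

1. q -> (~p & ([]~q -> <>(~r & s))), w0
2. ~p & ([]~q -> <>(~r & s)), w0   [->-rule on 1 (branches; this branch)]
3. ~p, w0   [&-rule on 2]
4. []~q -> <>(~r & s), w0   [&-rule on 2]
5. <>(~r & s), w0   [->-rule on 4 (branches; this branch)]
6. ~r & s, w1   [<>-rule on 5: fresh world w1, w0Rw1]
7. ~r, w1   [&-rule on 6]
8. s, w1   [&-rule on 6]
Accessibility: w0Rw0, w0Rw1, w1Rw0, w1Rw1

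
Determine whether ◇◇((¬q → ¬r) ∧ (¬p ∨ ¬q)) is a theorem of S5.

Invalid (countermodel exists)

Tableau for the negation ¬◇◇((¬q → ¬r) ∧ (¬p ∨ ¬q)):
1. ¬◇◇((¬q → ¬r) ∧ (¬p ∨ ¬q)), w0
2. ¬◇((¬q → ¬r) ∧ (¬p ∨ ¬q)), w0
3. ¬((¬q → ¬r) ∧ (¬p ∨ ¬q)), w0
4. ¬(¬p ∨ ¬q), w0
5. p, w0
6. q, w0
Accessibility: w0Rw0
The negation has an open branch (countermodel exists).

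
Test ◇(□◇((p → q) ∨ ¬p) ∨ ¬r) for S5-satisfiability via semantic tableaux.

Satisfiable

1. ◇(□◇((p → q) ∨ ¬p) ∨ ¬r), u
2. □◇((p → q) ∨ ¬p) ∨ ¬r, v
3. ¬r, v
Accessibility: uRu, uRv, vRu, vRv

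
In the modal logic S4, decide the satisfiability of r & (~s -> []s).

Satisfiable

1. r & (~s -> []s), u
2. r, u
3. ~s -> []s, u
4. []s, u
5. s, u
Accessibility: uRu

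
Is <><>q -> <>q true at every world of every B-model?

No, not valid

Tableau for the negation ~(<><>q -> <>q):
1. ~(<><>q -> <>q), 0
2. <><>q, 0
3. ~<>q, 0
4. ~q, 0
5. <>q, 1
6. ~q, 1
7. q, 2
Accessibility: 0R0, 0R1, 1R0, 1R1, 1R2, 2R1, 2R2
The negation has an open branch (countermodel exists).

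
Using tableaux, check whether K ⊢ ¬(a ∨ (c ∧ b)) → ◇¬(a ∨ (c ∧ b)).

No, not valid

Tableau for the negation ¬(¬(a ∨ (c ∧ b)) → ◇¬(a ∨ (c ∧ b))):
1. ¬(¬(a ∨ (c ∧ b)) → ◇¬(a ∨ (c ∧ b))), 0
2. ¬(a ∨ (c ∧ b)), 0
3. ¬◇¬(a ∨ (c ∧ b)), 0
4. ¬a, 0
5. ¬(c ∧ b), 0
6. ¬b, 0
The negation has an open branch (countermodel exists).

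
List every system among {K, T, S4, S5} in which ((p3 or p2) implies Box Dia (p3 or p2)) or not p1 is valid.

S5

S5-tableau for the negation not (((p3 or p2) implies Box Dia (p3 or p2)) or not p1):
1. not (((p3 or p2) implies Box Dia (p3 or p2)) or not p1), 0
2. not ((p3 or p2) implies Box Dia (p3 or p2)), 0
3. p1, 0
4. p3 or p2, 0
5. not Box Dia (p3 or p2), 0
6. p2, 0
7. not Dia (p3 or p2), 1
8. not (p3 or p2), 0
9. not p3, 0
10. not p2, 0
Accessibility: 0R0, 0R1, 1R0, 1R1
Branch closes: p2 and not p2 both at 0.
Every branch closes (one shown): valid in S5.
S4-tableau for the negation not (((p3 or p2) implies Box Dia (p3 or p2)) or not p1):
1. not (((p3 or p2) implies Box Dia (p3 or p2)) or not p1), 0
2. not ((p3 or p2) implies Box Dia (p3 or p2)), 0
3. p1, 0
4. p3 or p2, 0
5. not Box Dia (p3 or p2), 0
6. p2, 0
7. not Dia (p3 or p2), 1
8. not (p3 or p2), 1
9. not p3, 1
10. not p2, 1
Accessibility: 0R0, 0R1, 1R1
Complete open branch: countermodel on an S4-frame, so not valid in S4, nor in K, T (the same frame is also a K-frame and a T-frame).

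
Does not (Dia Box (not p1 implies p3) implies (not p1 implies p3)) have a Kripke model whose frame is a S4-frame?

Yes, satisfiable

1. not (Dia Box (not p1 implies p3) implies (not p1 implies p3)), w0
2. Dia Box (not p1 implies p3), w0   [neg-implies-rule on 1]
3. not (not p1 implies p3), w0   [neg-implies-rule on 1]
4. not p1, w0   [neg-implies-rule on 3]
5. not p3, w0   [neg-implies-rule on 3]
6. Box (not p1 implies p3), w1   [Dia-rule on 2: fresh world w1, w0Rw1]
7. not p1 implies p3, w1   [Box-rule on 6 via w1Rw1]
8. p3, w1   [implies-rule on 7 (branches; this branch)]
Accessibility: w0Rw0, w0Rw1, w1Rw1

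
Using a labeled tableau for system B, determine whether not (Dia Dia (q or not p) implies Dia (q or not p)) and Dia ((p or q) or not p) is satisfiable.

Satisfiable

1. not (Dia Dia (q or not p) implies Dia (q or not p)) and Dia ((p or q) or not p), u
2. not (Dia Dia (q or not p) implies Dia (q or not p)), u
3. Dia ((p or q) or not p), u
4. Dia Dia (q or not p), u
5. not Dia (q or not p), u
6. not (q or not p), u
7. not q, u
8. p, u
9. (p or q) or not p, v
10. not (q or not p), v
11. not q, v
12. p, v
13. p or q, v
14. Dia (q or not p), w
15. not (q or not p), w
16. not q, w
17. p, w
18. q or not p, x
19. not p, x
Accessibility: uRu, uRv, uRw, vRu, vRv, wRu, wRw, wRx, xRw, xRx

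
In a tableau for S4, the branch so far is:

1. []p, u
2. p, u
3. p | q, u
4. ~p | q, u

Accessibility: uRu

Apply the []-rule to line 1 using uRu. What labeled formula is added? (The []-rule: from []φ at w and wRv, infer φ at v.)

p, u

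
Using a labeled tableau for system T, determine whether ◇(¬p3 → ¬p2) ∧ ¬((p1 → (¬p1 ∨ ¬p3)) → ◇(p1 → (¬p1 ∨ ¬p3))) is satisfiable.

No, unsatisfiable

1. ◇(¬p3 → ¬p2) ∧ ¬((p1 → (¬p1 ∨ ¬p3)) → ◇(p1 → (¬p1 ∨ ¬p3))), w0
2. ◇(¬p3 → ¬p2), w0
3. ¬((p1 → (¬p1 ∨ ¬p3)) → ◇(p1 → (¬p1 ∨ ¬p3))), w0
4. p1 → (¬p1 ∨ ¬p3), w0
5. ¬◇(p1 → (¬p1 ∨ ¬p3)), w0
6. ¬(p1 → (¬p1 ∨ ¬p3)), w0
7. p1, w0
8. ¬(¬p1 ∨ ¬p3), w0
9. p3, w0
10. ¬p1 ∨ ¬p3, w0
11. ¬p3, w0
Accessibility: w0Rw0
Branch closes: p3 and ¬p3 both at w0.
(One branch shown.) All branches close.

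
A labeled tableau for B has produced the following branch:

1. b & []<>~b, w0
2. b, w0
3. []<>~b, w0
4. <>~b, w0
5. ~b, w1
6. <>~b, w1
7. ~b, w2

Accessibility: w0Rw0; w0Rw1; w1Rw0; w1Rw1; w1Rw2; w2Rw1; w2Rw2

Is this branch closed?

No atom appears with both signs at the same world.

Open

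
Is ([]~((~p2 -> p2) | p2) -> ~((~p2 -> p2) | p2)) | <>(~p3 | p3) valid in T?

Yes, valid

Tableau for the negation ~(([]~((~p2 -> p2) | p2) -> ~((~p2 -> p2) | p2)) | <>(~p3 | p3)):
1. ~(([]~((~p2 -> p2) | p2) -> ~((~p2 -> p2) | p2)) | <>(~p3 | p3)), 0
2. ~([]~((~p2 -> p2) | p2) -> ~((~p2 -> p2) | p2)), 0
3. ~<>(~p3 | p3), 0
4. []~((~p2 -> p2) | p2), 0
5. (~p2 -> p2) | p2, 0
6. ~(~p3 | p3), 0
7. p3, 0
8. ~p3, 0
Accessibility: 0R0
Branch closes: p3 and ~p3 both at 0.
All branches of the negation close; one closing branch shown above.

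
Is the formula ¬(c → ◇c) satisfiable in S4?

1. ¬(c → ◇c), 0
2. c, 0
3. ¬◇c, 0
4. ¬c, 0
Accessibility: 0R0
Branch closes: c and ¬c both at 0.
All branches of the tableau close; one closing branch shown above.

No, unsatisfiable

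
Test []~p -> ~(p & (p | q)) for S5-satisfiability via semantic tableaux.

1. []~p -> ~(p & (p | q)), u
2. ~(p & (p | q)), u   [->-rule on 1 (branches; this branch)]
3. ~(p | q), u   [~&-rule on 2 (branches; this branch)]
4. ~p, u   [~|-rule on 3]
5. ~q, u   [~|-rule on 3]
Accessibility: uRu

Satisfiable (open branch found)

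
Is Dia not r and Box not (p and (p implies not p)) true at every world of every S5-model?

Tableau for the negation not (Dia not r and Box not (p and (p implies not p))):
1. not (Dia not r and Box not (p and (p implies not p))), u
2. not Dia not r, u
3. r, u
Accessibility: uRu
The negation has an open branch (countermodel exists).

Not valid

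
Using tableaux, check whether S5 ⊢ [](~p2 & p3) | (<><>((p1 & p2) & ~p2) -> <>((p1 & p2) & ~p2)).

Tableau for the negation ~([](~p2 & p3) | (<><>((p1 & p2) & ~p2) -> <>((p1 & p2) & ~p2))):
1. ~([](~p2 & p3) | (<><>((p1 & p2) & ~p2) -> <>((p1 & p2) & ~p2))), u
2. ~[](~p2 & p3), u   [~|-rule on 1]
3. ~(<><>((p1 & p2) & ~p2) -> <>((p1 & p2) & ~p2)), u   [~|-rule on 1]
4. <><>((p1 & p2) & ~p2), u   [~->-rule on 3]
5. ~<>((p1 & p2) & ~p2), u   [~->-rule on 3]
6. ~((p1 & p2) & ~p2), u   [~<>-rule on 5 via uRu]
7. ~(p1 & p2), u   [~&-rule on 6 (branches; this branch)]
8. ~p2, u   [~&-rule on 7 (branches; this branch)]
9. ~(~p2 & p3), v   [~[]-rule on 2: fresh world v, uRv]
10. ~((p1 & p2) & ~p2), v   [~<>-rule on 5 via uRv]
11. ~p3, v   [~&-rule on 9 (branches; this branch)]
12. ~(p1 & p2), v   [~&-rule on 10 (branches; this branch)]
13. ~p2, v   [~&-rule on 12 (branches; this branch)]
14. <>((p1 & p2) & ~p2), w   [<>-rule on 4: fresh world w, uRw]
15. ~((p1 & p2) & ~p2), w   [~<>-rule on 5 via uRw]
16. ~(p1 & p2), w   [~&-rule on 15 (branches; this branch)]
17. ~p2, w   [~&-rule on 16 (branches; this branch)]
18. (p1 & p2) & ~p2, x   [<>-rule on 14: fresh world x, wRx]
19. p1 & p2, x   [&-rule on 18]
20. ~p2, x   [&-rule on 18]
21. p1, x   [&-rule on 19]
22. p2, x   [&-rule on 19]
Accessibility: uRu, uRv, uRw, uRx, vRu, vRv, vRw, vRx, wRu, wRv, wRw, wRx, xRu, xRv, xRw, xRx
Branch closes: p2 and ~p2 both at x.
Every branch of the negation's tableau closes; the branch above is one of them.

Valid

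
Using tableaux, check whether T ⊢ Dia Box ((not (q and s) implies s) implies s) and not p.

Tableau for the negation not (Dia Box ((not (q and s) implies s) implies s) and not p):
1. not (Dia Box ((not (q and s) implies s) implies s) and not p), 0
2. p, 0
Accessibility: 0R0
The negation has an open branch (countermodel exists).

Not valid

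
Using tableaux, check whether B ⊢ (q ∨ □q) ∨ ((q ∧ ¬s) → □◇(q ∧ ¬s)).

Valid

Tableau for the negation ¬((q ∨ □q) ∨ ((q ∧ ¬s) → □◇(q ∧ ¬s))):
1. ¬((q ∨ □q) ∨ ((q ∧ ¬s) → □◇(q ∧ ¬s))), u
2. ¬(q ∨ □q), u
3. ¬((q ∧ ¬s) → □◇(q ∧ ¬s)), u
4. ¬q, u
5. ¬□q, u
6. q ∧ ¬s, u
7. ¬□◇(q ∧ ¬s), u
8. q, u
9. ¬s, u
Accessibility: uRu
Branch closes: q and ¬q both at u.
Every branch of the negation's tableau closes; the branch above is one of them.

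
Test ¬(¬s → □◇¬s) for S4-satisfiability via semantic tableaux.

Satisfiable

1. ¬(¬s → □◇¬s), u
2. ¬s, u   [¬→-rule on 1]
3. ¬□◇¬s, u   [¬→-rule on 1]
4. ¬◇¬s, v   [¬□-rule on 3: fresh world v, uRv]
5. s, v   [¬◇-rule on 4 via vRv]
Accessibility: uRu, uRv, vRv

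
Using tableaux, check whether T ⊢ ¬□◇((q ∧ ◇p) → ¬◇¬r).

Invalid (countermodel exists)

Tableau for the negation □◇((q ∧ ◇p) → ¬◇¬r):
1. □◇((q ∧ ◇p) → ¬◇¬r), u
2. ◇((q ∧ ◇p) → ¬◇¬r), u
3. (q ∧ ◇p) → ¬◇¬r, v
4. ◇((q ∧ ◇p) → ¬◇¬r), v
5. ¬◇¬r, v
6. r, v
7. (q ∧ ◇p) → ¬◇¬r, w
8. r, w
9. ¬◇¬r, w
Accessibility: uRu, uRv, vRv, vRw, wRw
The negation has an open branch (countermodel exists).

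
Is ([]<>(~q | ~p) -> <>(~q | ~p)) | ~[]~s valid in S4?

Valid

Tableau for the negation ~(([]<>(~q | ~p) -> <>(~q | ~p)) | ~[]~s):
1. ~(([]<>(~q | ~p) -> <>(~q | ~p)) | ~[]~s), u
2. ~([]<>(~q | ~p) -> <>(~q | ~p)), u   [~|-rule on 1]
3. []~s, u   [~|-rule on 1]
4. []<>(~q | ~p), u   [~->-rule on 2]
5. ~<>(~q | ~p), u   [~->-rule on 2]
6. ~s, u   [[]-rule on 3 via uRu]
7. <>(~q | ~p), u   [[]-rule on 4 via uRu]
8. ~(~q | ~p), u   [~<>-rule on 5 via uRu]
9. q, u   [~|-rule on 8]
10. p, u   [~|-rule on 8]
11. ~q | ~p, v   [<>-rule on 7: fresh world v, uRv]
12. ~s, v   [[]-rule on 3 via uRv]
13. <>(~q | ~p), v   [[]-rule on 4 via uRv]
14. ~(~q | ~p), v   [~<>-rule on 5 via uRv]
15. q, v   [~|-rule on 14]
16. p, v   [~|-rule on 14]
17. ~p, v   [|-rule on 11 (branches; this branch)]
Accessibility: uRu, uRv, vRv
Branch closes: p and ~p both at v.
All branches of the negation close; one closing branch shown above.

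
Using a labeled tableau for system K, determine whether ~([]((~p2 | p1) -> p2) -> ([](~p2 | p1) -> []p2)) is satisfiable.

1. ~([]((~p2 | p1) -> p2) -> ([](~p2 | p1) -> []p2)), 0
2. []((~p2 | p1) -> p2), 0
3. ~([](~p2 | p1) -> []p2), 0
4. [](~p2 | p1), 0
5. ~[]p2, 0
6. ~p2, 1
7. (~p2 | p1) -> p2, 1
8. ~p2 | p1, 1
9. ~(~p2 | p1), 1
10. p2, 1
11. ~p1, 1
Accessibility: 0R1
Branch closes: p2 and ~p2 both at 1.
Every branch closes; the branch above is one of them.

Unsatisfiable (every branch closes)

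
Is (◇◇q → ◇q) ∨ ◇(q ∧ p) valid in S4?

Valid in S4

Tableau for the negation ¬((◇◇q → ◇q) ∨ ◇(q ∧ p)):
1. ¬((◇◇q → ◇q) ∨ ◇(q ∧ p)), w0
2. ¬(◇◇q → ◇q), w0
3. ¬◇(q ∧ p), w0
4. ◇◇q, w0
5. ¬◇q, w0
6. ¬(q ∧ p), w0
7. ¬q, w0
8. ¬p, w0
9. ◇q, w1
10. ¬(q ∧ p), w1
11. ¬q, w1
12. ¬p, w1
13. q, w2
14. ¬(q ∧ p), w2
15. ¬q, w2
Accessibility: w0Rw0, w0Rw1, w0Rw2, w1Rw1, w1Rw2, w2Rw2
Branch closes: q and ¬q both at w2.
Every branch of the negation's tableau closes; the branch above is one of them.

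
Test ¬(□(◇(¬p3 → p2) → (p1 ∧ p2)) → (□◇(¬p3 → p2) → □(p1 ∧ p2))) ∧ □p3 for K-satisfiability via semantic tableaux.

1. ¬(□(◇(¬p3 → p2) → (p1 ∧ p2)) → (□◇(¬p3 → p2) → □(p1 ∧ p2))) ∧ □p3, u
2. ¬(□(◇(¬p3 → p2) → (p1 ∧ p2)) → (□◇(¬p3 → p2) → □(p1 ∧ p2))), u
3. □p3, u
4. □(◇(¬p3 → p2) → (p1 ∧ p2)), u
5. ¬(□◇(¬p3 → p2) → □(p1 ∧ p2)), u
6. □◇(¬p3 → p2), u
7. ¬□(p1 ∧ p2), u
8. ¬(p1 ∧ p2), v
9. p3, v
10. ◇(¬p3 → p2) → (p1 ∧ p2), v
11. ◇(¬p3 → p2), v
12. ¬p2, v
13. ¬◇(¬p3 → p2), v
14. ¬p3 → p2, w
15. ¬(¬p3 → p2), w
16. ¬p3, w
17. ¬p2, w
18. p2, w
Accessibility: uRv, vRw
Branch closes: p2 and ¬p2 both at w.
(One branch shown.) All branches close.

Unsatisfiable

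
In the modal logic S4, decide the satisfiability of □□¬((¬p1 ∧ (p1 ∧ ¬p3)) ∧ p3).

Satisfiable (open branch found)

1. □□¬((¬p1 ∧ (p1 ∧ ¬p3)) ∧ p3), u
2. □¬((¬p1 ∧ (p1 ∧ ¬p3)) ∧ p3), u   [□-rule on 1 via uRu]
3. ¬((¬p1 ∧ (p1 ∧ ¬p3)) ∧ p3), u   [□-rule on 2 via uRu]
4. ¬p3, u   [¬∧-rule on 3 (branches; this branch)]
Accessibility: uRu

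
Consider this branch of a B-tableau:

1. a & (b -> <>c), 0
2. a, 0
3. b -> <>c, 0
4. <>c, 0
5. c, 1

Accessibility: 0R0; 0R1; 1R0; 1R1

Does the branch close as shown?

No atom appears with both signs at the same world.

Not closed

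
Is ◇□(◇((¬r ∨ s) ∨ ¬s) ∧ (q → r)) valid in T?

Tableau for the negation ¬◇□(◇((¬r ∨ s) ∨ ¬s) ∧ (q → r)):
1. ¬◇□(◇((¬r ∨ s) ∨ ¬s) ∧ (q → r)), w0
2. ¬□(◇((¬r ∨ s) ∨ ¬s) ∧ (q → r)), w0
3. ¬(◇((¬r ∨ s) ∨ ¬s) ∧ (q → r)), w1
4. ¬□(◇((¬r ∨ s) ∨ ¬s) ∧ (q → r)), w1
5. ¬(q → r), w1
6. q, w1
7. ¬r, w1
8. ¬(◇((¬r ∨ s) ∨ ¬s) ∧ (q → r)), w2
9. ¬(q → r), w2
10. q, w2
11. ¬r, w2
Accessibility: w0Rw0, w0Rw1, w1Rw1, w1Rw2, w2Rw2
The negation has an open branch (countermodel exists).

Not valid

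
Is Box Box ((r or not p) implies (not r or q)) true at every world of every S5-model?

Tableau for the negation not Box Box ((r or not p) implies (not r or q)):
1. not Box Box ((r or not p) implies (not r or q)), 0
2. not Box ((r or not p) implies (not r or q)), 1
3. not ((r or not p) implies (not r or q)), 2
4. r or not p, 2
5. not (not r or q), 2
6. r, 2
7. not q, 2
8. not p, 2
Accessibility: 0R0, 0R1, 0R2, 1R0, 1R1, 1R2, 2R0, 2R1, 2R2
The negation has an open branch (countermodel exists).

Invalid (countermodel exists)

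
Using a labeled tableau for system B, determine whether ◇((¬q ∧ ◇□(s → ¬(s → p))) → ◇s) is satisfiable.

1. ◇((¬q ∧ ◇□(s → ¬(s → p))) → ◇s), 0
2. (¬q ∧ ◇□(s → ¬(s → p))) → ◇s, 1
3. ◇s, 1
4. s, 2
Accessibility: 0R0, 0R1, 1R0, 1R1, 1R2, 2R1, 2R2

Satisfiable (open branch found)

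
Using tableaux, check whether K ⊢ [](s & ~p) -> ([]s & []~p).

Valid in K

Tableau for the negation ~([](s & ~p) -> ([]s & []~p)):
1. ~([](s & ~p) -> ([]s & []~p)), 0
2. [](s & ~p), 0
3. ~([]s & []~p), 0
4. ~[]~p, 0
5. p, 1
6. s & ~p, 1
7. s, 1
8. ~p, 1
Accessibility: 0R1
Branch closes: p and ~p both at 1.
All branches of the negation close; one closing branch shown above.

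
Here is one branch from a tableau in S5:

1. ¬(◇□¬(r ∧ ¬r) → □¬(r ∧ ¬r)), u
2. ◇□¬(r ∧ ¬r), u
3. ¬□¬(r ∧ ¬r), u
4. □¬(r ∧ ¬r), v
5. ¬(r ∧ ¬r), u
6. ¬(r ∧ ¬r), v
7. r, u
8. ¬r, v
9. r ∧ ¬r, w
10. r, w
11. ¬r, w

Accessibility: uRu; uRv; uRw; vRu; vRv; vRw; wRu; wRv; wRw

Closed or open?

Yes, closed

Both r and ¬r appear at w.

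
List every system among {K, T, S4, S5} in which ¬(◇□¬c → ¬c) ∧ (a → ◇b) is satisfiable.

K, T, S4

S5-tableau for the formula:
1. ¬(◇□¬c → ¬c) ∧ (a → ◇b), u
2. ¬(◇□¬c → ¬c), u
3. a → ◇b, u
4. ◇□¬c, u
5. c, u
6. ◇b, u
7. □¬c, v
8. ¬c, u
Accessibility: uRu, uRv, vRu, vRv
Branch closes: c and ¬c both at u.
Every branch closes (one shown): unsatisfiable in S5.
S4-tableau for the formula:
1. ¬(◇□¬c → ¬c) ∧ (a → ◇b), u
2. ¬(◇□¬c → ¬c), u
3. a → ◇b, u
4. ◇□¬c, u
5. c, u
6. ◇b, u
7. □¬c, v
8. ¬c, v
9. b, w
Accessibility: uRu, uRv, uRw, vRv, wRw
Complete open branch: satisfiable in S4, hence also in K, T (this S4-model is also a K-model and a T-model).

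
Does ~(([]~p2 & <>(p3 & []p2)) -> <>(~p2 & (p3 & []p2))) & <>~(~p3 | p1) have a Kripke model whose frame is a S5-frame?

Unsatisfiable (every branch closes)

1. ~(([]~p2 & <>(p3 & []p2)) -> <>(~p2 & (p3 & []p2))) & <>~(~p3 | p1), 0
2. ~(([]~p2 & <>(p3 & []p2)) -> <>(~p2 & (p3 & []p2))), 0   [&-rule on 1]
3. <>~(~p3 | p1), 0   [&-rule on 1]
4. []~p2 & <>(p3 & []p2), 0   [~->-rule on 2]
5. ~<>(~p2 & (p3 & []p2)), 0   [~->-rule on 2]
6. []~p2, 0   [&-rule on 4]
7. <>(p3 & []p2), 0   [&-rule on 4]
8. ~(~p2 & (p3 & []p2)), 0   [~<>-rule on 5 via 0R0]
9. ~p2, 0   [[]-rule on 6 via 0R0]
10. ~(p3 & []p2), 0   [~&-rule on 8 (branches; this branch)]
11. ~[]p2, 0   [~&-rule on 10 (branches; this branch)]
12. ~(~p3 | p1), 1   [<>-rule on 3: fresh world 1, 0R1]
13. p3, 1   [~|-rule on 12]
14. ~p1, 1   [~|-rule on 12]
15. ~(~p2 & (p3 & []p2)), 1   [~<>-rule on 5 via 0R1]
16. ~p2, 1   [[]-rule on 6 via 0R1]
17. ~(p3 & []p2), 1   [~&-rule on 15 (branches; this branch)]
18. ~[]p2, 1   [~&-rule on 17 (branches; this branch)]
19. p3 & []p2, 2   [<>-rule on 7: fresh world 2, 0R2]
20. p3, 2   [&-rule on 19]
21. []p2, 2   [&-rule on 19]
22. ~(~p2 & (p3 & []p2)), 2   [~<>-rule on 5 via 0R2]
23. ~p2, 2   [[]-rule on 6 via 0R2]
24. p2, 0   [[]-rule on 21 via 2R0]
Accessibility: 0R0, 0R1, 0R2, 1R0, 1R1, 1R2, 2R0, 2R1, 2R2
Branch closes: p2 and ~p2 both at 0.
(One branch shown.) All branches close.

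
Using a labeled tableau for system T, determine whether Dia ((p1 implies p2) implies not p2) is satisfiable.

Satisfiable (open branch found)

1. Dia ((p1 implies p2) implies not p2), u
2. (p1 implies p2) implies not p2, v
3. not p2, v
Accessibility: uRu, uRv, vRv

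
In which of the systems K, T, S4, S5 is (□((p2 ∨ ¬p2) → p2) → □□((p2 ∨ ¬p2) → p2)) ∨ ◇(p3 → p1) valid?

S4, S5

T-tableau for the negation ¬((□((p2 ∨ ¬p2) → p2) → □□((p2 ∨ ¬p2) → p2)) ∨ ◇(p3 → p1)):
1. ¬((□((p2 ∨ ¬p2) → p2) → □□((p2 ∨ ¬p2) → p2)) ∨ ◇(p3 → p1)), w0
2. ¬(□((p2 ∨ ¬p2) → p2) → □□((p2 ∨ ¬p2) → p2)), w0
3. ¬◇(p3 → p1), w0
4. □((p2 ∨ ¬p2) → p2), w0
5. ¬□□((p2 ∨ ¬p2) → p2), w0
6. ¬(p3 → p1), w0
7. p3, w0
8. ¬p1, w0
9. (p2 ∨ ¬p2) → p2, w0
10. p2, w0
11. ¬□((p2 ∨ ¬p2) → p2), w1
12. ¬(p3 → p1), w1
13. p3, w1
14. ¬p1, w1
15. (p2 ∨ ¬p2) → p2, w1
16. p2, w1
17. ¬((p2 ∨ ¬p2) → p2), w2
18. p2 ∨ ¬p2, w2
19. ¬p2, w2
Accessibility: w0Rw0, w0Rw1, w1Rw1, w1Rw2, w2Rw2
Complete open branch: countermodel on a T-frame, so not valid in T, nor in K (the same frame is also a K-frame).
S4-tableau for the negation ¬((□((p2 ∨ ¬p2) → p2) → □□((p2 ∨ ¬p2) → p2)) ∨ ◇(p3 → p1)):
1. ¬((□((p2 ∨ ¬p2) → p2) → □□((p2 ∨ ¬p2) → p2)) ∨ ◇(p3 → p1)), w0
2. ¬(□((p2 ∨ ¬p2) → p2) → □□((p2 ∨ ¬p2) → p2)), w0
3. ¬◇(p3 → p1), w0
4. □((p2 ∨ ¬p2) → p2), w0
5. ¬□□((p2 ∨ ¬p2) → p2), w0
6. ¬(p3 → p1), w0
7. p3, w0
8. ¬p1, w0
9. (p2 ∨ ¬p2) → p2, w0
10. p2, w0
11. ¬□((p2 ∨ ¬p2) → p2), w1
12. ¬(p3 → p1), w1
13. p3, w1
14. ¬p1, w1
15. (p2 ∨ ¬p2) → p2, w1
16. p2, w1
17. ¬((p2 ∨ ¬p2) → p2), w2
18. p2 ∨ ¬p2, w2
19. ¬p2, w2
20. ¬(p3 → p1), w2
21. p3, w2
22. ¬p1, w2
23. (p2 ∨ ¬p2) → p2, w2
24. ¬(p2 ∨ ¬p2), w2
25. p2, w2
Accessibility: w0Rw0, w0Rw1, w0Rw2, w1Rw1, w1Rw2, w2Rw2
Branch closes: p2 and ¬p2 both at w2.
Every branch closes (one shown): valid in S4, hence also in S5 (every theorem of S4 is a theorem of S5).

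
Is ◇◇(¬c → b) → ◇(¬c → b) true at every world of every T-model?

Tableau for the negation ¬(◇◇(¬c → b) → ◇(¬c → b)):
1. ¬(◇◇(¬c → b) → ◇(¬c → b)), 0
2. ◇◇(¬c → b), 0
3. ¬◇(¬c → b), 0
4. ¬(¬c → b), 0
5. ¬c, 0
6. ¬b, 0
7. ◇(¬c → b), 1
8. ¬(¬c → b), 1
9. ¬c, 1
10. ¬b, 1
11. ¬c → b, 2
12. b, 2
Accessibility: 0R0, 0R1, 1R1, 1R2, 2R2
The negation has an open branch (countermodel exists).

Invalid (countermodel exists)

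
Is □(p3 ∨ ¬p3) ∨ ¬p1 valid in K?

Tableau for the negation ¬(□(p3 ∨ ¬p3) ∨ ¬p1):
1. ¬(□(p3 ∨ ¬p3) ∨ ¬p1), w0
2. ¬□(p3 ∨ ¬p3), w0   [¬∨-rule on 1]
3. p1, w0   [¬∨-rule on 1]
4. ¬(p3 ∨ ¬p3), w1   [¬□-rule on 2: fresh world w1, w0Rw1]
5. ¬p3, w1   [¬∨-rule on 4]
6. p3, w1   [¬∨-rule on 4]
Accessibility: w0Rw1
Branch closes: p3 and ¬p3 both at w1.
All branches of the negation close; one closing branch shown above.

Yes, valid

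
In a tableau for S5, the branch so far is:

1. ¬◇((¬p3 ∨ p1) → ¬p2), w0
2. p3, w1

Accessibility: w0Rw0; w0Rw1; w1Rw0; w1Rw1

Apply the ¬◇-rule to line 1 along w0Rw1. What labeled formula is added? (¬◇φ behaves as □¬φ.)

¬((¬p3 ∨ p1) → ¬p2), w1

¬◇φ behaves as □¬φ: propagate the negated body to each accessible world.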